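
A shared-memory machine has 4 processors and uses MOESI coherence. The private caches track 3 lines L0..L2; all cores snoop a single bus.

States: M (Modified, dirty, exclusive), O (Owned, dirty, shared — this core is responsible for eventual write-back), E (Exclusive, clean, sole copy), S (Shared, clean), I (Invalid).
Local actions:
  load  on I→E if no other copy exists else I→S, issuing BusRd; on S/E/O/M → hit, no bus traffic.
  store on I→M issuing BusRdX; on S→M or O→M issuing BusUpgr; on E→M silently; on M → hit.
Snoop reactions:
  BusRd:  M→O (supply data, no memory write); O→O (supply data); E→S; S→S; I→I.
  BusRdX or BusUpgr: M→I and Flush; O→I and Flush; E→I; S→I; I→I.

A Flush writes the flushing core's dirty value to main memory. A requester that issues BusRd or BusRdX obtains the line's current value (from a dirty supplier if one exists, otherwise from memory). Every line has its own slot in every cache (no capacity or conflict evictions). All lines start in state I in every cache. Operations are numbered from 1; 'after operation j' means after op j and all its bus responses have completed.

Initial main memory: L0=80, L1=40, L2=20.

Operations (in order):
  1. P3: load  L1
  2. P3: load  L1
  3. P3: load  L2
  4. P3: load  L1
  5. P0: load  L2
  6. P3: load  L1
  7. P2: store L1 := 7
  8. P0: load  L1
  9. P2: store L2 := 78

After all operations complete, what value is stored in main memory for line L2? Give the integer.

step 1: P3: load  L1  ⟶  IIIE  (L1)  txn=BusRd  M[L1]=40
step 2: P3: load  L1  ⟶  IIIE  (L1)  txn=∅  M[L1]=40
step 3: P3: load  L2  ⟶  IIIE  (L2)  txn=BusRd  M[L2]=20
step 4: P3: load  L1  ⟶  IIIE  (L1)  txn=∅  M[L1]=40
step 5: P0: load  L2  ⟶  SIIS  (L2)  txn=BusRd  M[L2]=20
step 6: P3: load  L1  ⟶  IIIE  (L1)  txn=∅  M[L1]=40
step 7: P2: store L1 := 7  ⟶  IIMI  (L1)  txn=BusRdX  M[L1]=40
step 8: P0: load  L1  ⟶  SIOI  (L1)  txn=BusRd  M[L1]=40
step 9: P2: store L2 := 78  ⟶  IIMI  (L2)  txn=BusRdX  M[L2]=20

memory[L2] = 20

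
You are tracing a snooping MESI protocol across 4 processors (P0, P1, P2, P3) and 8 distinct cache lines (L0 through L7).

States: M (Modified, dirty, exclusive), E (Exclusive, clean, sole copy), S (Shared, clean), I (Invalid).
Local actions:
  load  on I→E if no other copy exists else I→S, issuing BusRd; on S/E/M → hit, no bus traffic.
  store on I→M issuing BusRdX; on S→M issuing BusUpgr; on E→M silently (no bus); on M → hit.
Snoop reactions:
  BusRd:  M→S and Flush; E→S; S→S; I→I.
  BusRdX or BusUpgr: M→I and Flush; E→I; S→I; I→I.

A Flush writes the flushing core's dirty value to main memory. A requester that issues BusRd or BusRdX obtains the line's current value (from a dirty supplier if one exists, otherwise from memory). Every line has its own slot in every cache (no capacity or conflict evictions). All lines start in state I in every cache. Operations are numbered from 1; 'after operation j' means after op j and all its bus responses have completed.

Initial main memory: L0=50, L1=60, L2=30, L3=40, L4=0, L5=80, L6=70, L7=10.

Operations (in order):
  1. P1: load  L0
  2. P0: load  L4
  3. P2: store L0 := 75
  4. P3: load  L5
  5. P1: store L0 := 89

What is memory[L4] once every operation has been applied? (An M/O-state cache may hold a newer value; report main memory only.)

step 1: P1: load  L0  ⟶  IEII  (L0)  txn=BusRd  M[L0]=50
step 2: P0: load  L4  ⟶  EIII  (L4)  txn=BusRd  M[L4]=0
step 3: P2: store L0 := 75  ⟶  IIMI  (L0)  txn=BusRdX  M[L0]=50
step 4: P3: load  L5  ⟶  IIIE  (L5)  txn=BusRd  M[L5]=80
step 5: P1: store L0 := 89  ⟶  IMII  (L0)  txn=BusRdX+Flush  M[L0]=75

memory[L4] = 0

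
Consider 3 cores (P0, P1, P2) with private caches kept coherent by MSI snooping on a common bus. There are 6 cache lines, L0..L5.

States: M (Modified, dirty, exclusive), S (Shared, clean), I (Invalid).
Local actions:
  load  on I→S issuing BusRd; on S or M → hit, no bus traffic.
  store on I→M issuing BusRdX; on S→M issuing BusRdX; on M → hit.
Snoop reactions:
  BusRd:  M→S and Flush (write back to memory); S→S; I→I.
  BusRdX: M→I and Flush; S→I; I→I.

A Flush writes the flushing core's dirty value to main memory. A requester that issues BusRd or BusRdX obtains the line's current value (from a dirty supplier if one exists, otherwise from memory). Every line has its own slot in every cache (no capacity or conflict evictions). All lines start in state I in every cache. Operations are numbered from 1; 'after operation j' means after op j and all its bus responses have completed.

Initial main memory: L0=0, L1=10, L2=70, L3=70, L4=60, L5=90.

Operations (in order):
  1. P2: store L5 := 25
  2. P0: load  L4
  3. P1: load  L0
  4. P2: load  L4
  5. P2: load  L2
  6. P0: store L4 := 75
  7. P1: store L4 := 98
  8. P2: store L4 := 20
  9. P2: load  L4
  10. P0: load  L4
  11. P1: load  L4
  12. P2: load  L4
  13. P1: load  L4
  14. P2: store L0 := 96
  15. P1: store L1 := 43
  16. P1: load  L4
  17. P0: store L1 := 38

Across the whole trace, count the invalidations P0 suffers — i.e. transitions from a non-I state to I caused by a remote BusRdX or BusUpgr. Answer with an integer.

  op1 P2: store L5 := 25 → I/I/M on L5; bus BusRdX; mem=90
  op2 P0: load  L4 → S/I/I on L4; bus BusRd; mem=60
  op3 P1: load  L0 → I/S/I on L0; bus BusRd; mem=0
  op4 P2: load  L4 → S/I/S on L4; bus BusRd; mem=60
  op5 P2: load  L2 → I/I/S on L2; bus BusRd; mem=70
  op6 P0: store L4 := 75 → M/I/I on L4; bus BusRdX; mem=60
  op7 P1: store L4 := 98 → I/M/I on L4; bus BusRdX Flush; mem=75
  op8 P2: store L4 := 20 → I/I/M on L4; bus BusRdX Flush; mem=98
  op9 P2: load  L4 → I/I/M on L4; bus (none); mem=98
  op10 P0: load  L4 → S/I/S on L4; bus BusRd Flush; mem=20
  op11 P1: load  L4 → S/S/S on L4; bus BusRd; mem=20
  op12 P2: load  L4 → S/S/S on L4; bus (none); mem=20
  op13 P1: load  L4 → S/S/S on L4; bus (none); mem=20
  op14 P2: store L0 := 96 → I/I/M on L0; bus BusRdX; mem=0
  op15 P1: store L1 := 43 → I/M/I on L1; bus BusRdX; mem=10
  op16 P1: load  L4 → S/S/S on L4; bus (none); mem=20
  op17 P0: store L1 := 38 → M/I/I on L1; bus BusRdX Flush; mem=43

invalidations = 1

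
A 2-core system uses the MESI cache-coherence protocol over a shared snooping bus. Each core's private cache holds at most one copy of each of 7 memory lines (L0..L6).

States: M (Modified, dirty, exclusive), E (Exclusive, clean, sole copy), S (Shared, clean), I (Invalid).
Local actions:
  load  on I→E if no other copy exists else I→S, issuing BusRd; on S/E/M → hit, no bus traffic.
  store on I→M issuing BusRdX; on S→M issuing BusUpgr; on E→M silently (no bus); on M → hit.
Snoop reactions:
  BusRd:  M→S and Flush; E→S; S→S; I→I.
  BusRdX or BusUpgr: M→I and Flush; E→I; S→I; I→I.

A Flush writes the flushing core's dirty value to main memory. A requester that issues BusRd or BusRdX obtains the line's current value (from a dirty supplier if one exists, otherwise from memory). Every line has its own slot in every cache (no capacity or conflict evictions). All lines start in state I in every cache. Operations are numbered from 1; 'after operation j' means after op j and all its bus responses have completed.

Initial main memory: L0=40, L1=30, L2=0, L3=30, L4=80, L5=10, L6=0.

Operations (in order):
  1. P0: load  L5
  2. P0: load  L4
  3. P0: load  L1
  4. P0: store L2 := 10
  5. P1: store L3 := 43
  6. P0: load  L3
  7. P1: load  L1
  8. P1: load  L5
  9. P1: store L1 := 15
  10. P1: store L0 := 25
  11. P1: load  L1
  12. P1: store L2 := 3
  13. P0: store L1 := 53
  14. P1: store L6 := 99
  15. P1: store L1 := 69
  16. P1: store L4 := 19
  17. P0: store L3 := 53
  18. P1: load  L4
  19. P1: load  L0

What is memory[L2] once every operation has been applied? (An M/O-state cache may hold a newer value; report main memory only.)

memory[L2] = 10

  op1 P0: load  L5 → E/I on L5; bus BusRd; mem=10
  op2 P0: load  L4 → E/I on L4; bus BusRd; mem=80
  op3 P0: load  L1 → E/I on L1; bus BusRd; mem=30
  op4 P0: store L2 := 10 → M/I on L2; bus BusRdX; mem=0
  op5 P1: store L3 := 43 → I/M on L3; bus BusRdX; mem=30
  op6 P0: load  L3 → S/S on L3; bus BusRd Flush; mem=43
  op7 P1: load  L1 → S/S on L1; bus BusRd; mem=30
  op8 P1: load  L5 → S/S on L5; bus BusRd; mem=10
  op9 P1: store L1 := 15 → I/M on L1; bus BusUpgr; mem=30
  op10 P1: store L0 := 25 → I/M on L0; bus BusRdX; mem=40
  op11 P1: load  L1 → I/M on L1; bus (none); mem=30
  op12 P1: store L2 := 3 → I/M on L2; bus BusRdX Flush; mem=10
  op13 P0: store L1 := 53 → M/I on L1; bus BusRdX Flush; mem=15
  op14 P1: store L6 := 99 → I/M on L6; bus BusRdX; mem=0
  op15 P1: store L1 := 69 → I/M on L1; bus BusRdX Flush; mem=53
  op16 P1: store L4 := 19 → I/M on L4; bus BusRdX; mem=80
  op17 P0: store L3 := 53 → M/I on L3; bus BusUpgr; mem=43
  op18 P1: load  L4 → I/M on L4; bus (none); mem=80
  op19 P1: load  L0 → I/M on L0; bus (none); mem=40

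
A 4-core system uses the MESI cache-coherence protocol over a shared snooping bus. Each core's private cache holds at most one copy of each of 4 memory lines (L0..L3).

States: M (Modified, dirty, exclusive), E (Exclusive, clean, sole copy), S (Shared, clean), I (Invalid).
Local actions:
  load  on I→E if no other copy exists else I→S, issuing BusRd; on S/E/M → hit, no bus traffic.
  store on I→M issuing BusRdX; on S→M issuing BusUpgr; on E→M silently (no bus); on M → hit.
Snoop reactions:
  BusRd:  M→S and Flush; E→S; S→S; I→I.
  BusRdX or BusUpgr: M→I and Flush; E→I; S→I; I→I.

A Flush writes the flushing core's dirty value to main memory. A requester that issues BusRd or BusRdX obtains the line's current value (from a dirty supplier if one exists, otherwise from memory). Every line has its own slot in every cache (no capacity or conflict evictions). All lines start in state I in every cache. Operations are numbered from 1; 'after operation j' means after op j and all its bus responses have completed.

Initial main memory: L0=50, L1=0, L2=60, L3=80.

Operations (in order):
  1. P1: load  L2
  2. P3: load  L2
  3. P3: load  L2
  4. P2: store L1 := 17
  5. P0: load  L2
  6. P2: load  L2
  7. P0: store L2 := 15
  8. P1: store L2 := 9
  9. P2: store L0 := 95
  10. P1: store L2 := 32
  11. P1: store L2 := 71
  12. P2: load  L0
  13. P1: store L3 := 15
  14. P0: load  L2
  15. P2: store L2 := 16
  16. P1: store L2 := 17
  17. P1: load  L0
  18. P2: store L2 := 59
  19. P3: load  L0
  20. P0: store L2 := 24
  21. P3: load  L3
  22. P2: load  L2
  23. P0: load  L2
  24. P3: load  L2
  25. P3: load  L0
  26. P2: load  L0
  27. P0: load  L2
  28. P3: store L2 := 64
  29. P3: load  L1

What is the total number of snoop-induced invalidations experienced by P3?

invalidations = 1

1. P1: load  L2  bus=[BusRd]  L2: P0=I P1=E P2=I P3=I  mem[L2]=60
2. P3: load  L2  bus=[BusRd]  L2: P0=I P1=S P2=I P3=S  mem[L2]=60
3. P3: load  L2  bus=[-]  L2: P0=I P1=S P2=I P3=S  mem[L2]=60
4. P2: store L1 := 17  bus=[BusRdX]  L1: P0=I P1=I P2=M P3=I  mem[L1]=0
5. P0: load  L2  bus=[BusRd]  L2: P0=S P1=S P2=I P3=S  mem[L2]=60
6. P2: load  L2  bus=[BusRd]  L2: P0=S P1=S P2=S P3=S  mem[L2]=60
7. P0: store L2 := 15  bus=[BusUpgr]  L2: P0=M P1=I P2=I P3=I  mem[L2]=60
8. P1: store L2 := 9  bus=[BusRdX,Flush]  L2: P0=I P1=M P2=I P3=I  mem[L2]=15
9. P2: store L0 := 95  bus=[BusRdX]  L0: P0=I P1=I P2=M P3=I  mem[L0]=50
10. P1: store L2 := 32  bus=[-]  L2: P0=I P1=M P2=I P3=I  mem[L2]=15
11. P1: store L2 := 71  bus=[-]  L2: P0=I P1=M P2=I P3=I  mem[L2]=15
12. P2: load  L0  bus=[-]  L0: P0=I P1=I P2=M P3=I  mem[L0]=50
13. P1: store L3 := 15  bus=[BusRdX]  L3: P0=I P1=M P2=I P3=I  mem[L3]=80
14. P0: load  L2  bus=[BusRd,Flush]  L2: P0=S P1=S P2=I P3=I  mem[L2]=71
15. P2: store L2 := 16  bus=[BusRdX]  L2: P0=I P1=I P2=M P3=I  mem[L2]=71
16. P1: store L2 := 17  bus=[BusRdX,Flush]  L2: P0=I P1=M P2=I P3=I  mem[L2]=16
17. P1: load  L0  bus=[BusRd,Flush]  L0: P0=I P1=S P2=S P3=I  mem[L0]=95
18. P2: store L2 := 59  bus=[BusRdX,Flush]  L2: P0=I P1=I P2=M P3=I  mem[L2]=17
19. P3: load  L0  bus=[BusRd]  L0: P0=I P1=S P2=S P3=S  mem[L0]=95
20. P0: store L2 := 24  bus=[BusRdX,Flush]  L2: P0=M P1=I P2=I P3=I  mem[L2]=59
21. P3: load  L3  bus=[BusRd,Flush]  L3: P0=I P1=S P2=I P3=S  mem[L3]=15
22. P2: load  L2  bus=[BusRd,Flush]  L2: P0=S P1=I P2=S P3=I  mem[L2]=24
23. P0: load  L2  bus=[-]  L2: P0=S P1=I P2=S P3=I  mem[L2]=24
24. P3: load  L2  bus=[BusRd]  L2: P0=S P1=I P2=S P3=S  mem[L2]=24
25. P3: load  L0  bus=[-]  L0: P0=I P1=S P2=S P3=S  mem[L0]=95
26. P2: load  L0  bus=[-]  L0: P0=I P1=S P2=S P3=S  mem[L0]=95
27. P0: load  L2  bus=[-]  L2: P0=S P1=I P2=S P3=S  mem[L2]=24
28. P3: store L2 := 64  bus=[BusUpgr]  L2: P0=I P1=I P2=I P3=M  mem[L2]=24
29. P3: load  L1  bus=[BusRd,Flush]  L1: P0=I P1=I P2=S P3=S  mem[L1]=17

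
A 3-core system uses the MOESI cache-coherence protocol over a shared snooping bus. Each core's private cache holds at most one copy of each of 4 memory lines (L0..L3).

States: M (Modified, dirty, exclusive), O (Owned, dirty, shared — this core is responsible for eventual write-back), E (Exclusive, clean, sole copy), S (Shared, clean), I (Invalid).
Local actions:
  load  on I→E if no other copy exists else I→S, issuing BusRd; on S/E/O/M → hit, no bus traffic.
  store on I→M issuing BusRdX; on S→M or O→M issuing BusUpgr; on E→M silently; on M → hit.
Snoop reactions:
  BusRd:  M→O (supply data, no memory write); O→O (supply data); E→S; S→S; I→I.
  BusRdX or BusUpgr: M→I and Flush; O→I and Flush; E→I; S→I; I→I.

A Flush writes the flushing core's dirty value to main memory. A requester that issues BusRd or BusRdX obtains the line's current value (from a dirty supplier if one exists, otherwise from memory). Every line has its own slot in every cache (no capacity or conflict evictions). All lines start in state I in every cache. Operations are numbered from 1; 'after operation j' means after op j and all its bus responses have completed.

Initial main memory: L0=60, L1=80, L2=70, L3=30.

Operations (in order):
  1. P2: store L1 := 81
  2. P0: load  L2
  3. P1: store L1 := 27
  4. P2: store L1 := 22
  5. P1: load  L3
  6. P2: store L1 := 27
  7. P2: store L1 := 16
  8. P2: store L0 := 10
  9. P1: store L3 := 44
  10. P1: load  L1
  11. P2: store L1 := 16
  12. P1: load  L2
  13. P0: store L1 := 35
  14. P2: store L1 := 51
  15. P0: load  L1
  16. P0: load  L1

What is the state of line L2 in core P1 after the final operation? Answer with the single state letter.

  op1 P2: store L1 := 81 → I/I/M on L1; bus BusRdX; mem=80
  op2 P0: load  L2 → E/I/I on L2; bus BusRd; mem=70
  op3 P1: store L1 := 27 → I/M/I on L1; bus BusRdX Flush; mem=81
  op4 P2: store L1 := 22 → I/I/M on L1; bus BusRdX Flush; mem=27
  op5 P1: load  L3 → I/E/I on L3; bus BusRd; mem=30
  op6 P2: store L1 := 27 → I/I/M on L1; bus (none); mem=27
  op7 P2: store L1 := 16 → I/I/M on L1; bus (none); mem=27
  op8 P2: store L0 := 10 → I/I/M on L0; bus BusRdX; mem=60
  op9 P1: store L3 := 44 → I/M/I on L3; bus (none); mem=30
  op10 P1: load  L1 → I/S/O on L1; bus BusRd; mem=27
  op11 P2: store L1 := 16 → I/I/M on L1; bus BusUpgr; mem=27
  op12 P1: load  L2 → S/S/I on L2; bus BusRd; mem=70
  op13 P0: store L1 := 35 → M/I/I on L1; bus BusRdX Flush; mem=16
  op14 P2: store L1 := 51 → I/I/M on L1; bus BusRdX Flush; mem=35
  op15 P0: load  L1 → S/I/O on L1; bus BusRd; mem=35
  op16 P0: load  L1 → S/I/O on L1; bus (none); mem=35

state = S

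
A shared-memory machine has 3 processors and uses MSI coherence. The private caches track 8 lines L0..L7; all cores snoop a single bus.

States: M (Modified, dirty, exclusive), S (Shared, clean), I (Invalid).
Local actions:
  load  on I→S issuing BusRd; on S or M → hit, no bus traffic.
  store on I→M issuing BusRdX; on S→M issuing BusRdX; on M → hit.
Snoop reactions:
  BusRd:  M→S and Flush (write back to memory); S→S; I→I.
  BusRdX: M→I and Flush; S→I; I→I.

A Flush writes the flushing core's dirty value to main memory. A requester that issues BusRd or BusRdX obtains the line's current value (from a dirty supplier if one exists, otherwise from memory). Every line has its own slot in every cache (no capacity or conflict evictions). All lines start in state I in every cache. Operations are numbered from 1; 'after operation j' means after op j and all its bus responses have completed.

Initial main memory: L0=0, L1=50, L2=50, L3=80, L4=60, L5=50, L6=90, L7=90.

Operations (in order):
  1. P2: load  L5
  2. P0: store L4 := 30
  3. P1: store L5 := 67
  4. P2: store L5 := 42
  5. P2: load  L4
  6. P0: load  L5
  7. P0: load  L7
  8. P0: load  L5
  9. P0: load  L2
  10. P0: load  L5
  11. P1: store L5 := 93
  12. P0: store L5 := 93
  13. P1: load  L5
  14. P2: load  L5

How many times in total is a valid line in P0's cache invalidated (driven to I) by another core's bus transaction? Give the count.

invalidations = 1

1. P2: load  L5  bus=[BusRd]  L5: P0=I P1=I P2=S  mem[L5]=50
2. P0: store L4 := 30  bus=[BusRdX]  L4: P0=M P1=I P2=I  mem[L4]=60
3. P1: store L5 := 67  bus=[BusRdX]  L5: P0=I P1=M P2=I  mem[L5]=50
4. P2: store L5 := 42  bus=[BusRdX,Flush]  L5: P0=I P1=I P2=M  mem[L5]=67
5. P2: load  L4  bus=[BusRd,Flush]  L4: P0=S P1=I P2=S  mem[L4]=30
6. P0: load  L5  bus=[BusRd,Flush]  L5: P0=S P1=I P2=S  mem[L5]=42
7. P0: load  L7  bus=[BusRd]  L7: P0=S P1=I P2=I  mem[L7]=90
8. P0: load  L5  bus=[-]  L5: P0=S P1=I P2=S  mem[L5]=42
9. P0: load  L2  bus=[BusRd]  L2: P0=S P1=I P2=I  mem[L2]=50
10. P0: load  L5  bus=[-]  L5: P0=S P1=I P2=S  mem[L5]=42
11. P1: store L5 := 93  bus=[BusRdX]  L5: P0=I P1=M P2=I  mem[L5]=42
12. P0: store L5 := 93  bus=[BusRdX,Flush]  L5: P0=M P1=I P2=I  mem[L5]=93
13. P1: load  L5  bus=[BusRd,Flush]  L5: P0=S P1=S P2=I  mem[L5]=93
14. P2: load  L5  bus=[BusRd]  L5: P0=S P1=S P2=S  mem[L5]=93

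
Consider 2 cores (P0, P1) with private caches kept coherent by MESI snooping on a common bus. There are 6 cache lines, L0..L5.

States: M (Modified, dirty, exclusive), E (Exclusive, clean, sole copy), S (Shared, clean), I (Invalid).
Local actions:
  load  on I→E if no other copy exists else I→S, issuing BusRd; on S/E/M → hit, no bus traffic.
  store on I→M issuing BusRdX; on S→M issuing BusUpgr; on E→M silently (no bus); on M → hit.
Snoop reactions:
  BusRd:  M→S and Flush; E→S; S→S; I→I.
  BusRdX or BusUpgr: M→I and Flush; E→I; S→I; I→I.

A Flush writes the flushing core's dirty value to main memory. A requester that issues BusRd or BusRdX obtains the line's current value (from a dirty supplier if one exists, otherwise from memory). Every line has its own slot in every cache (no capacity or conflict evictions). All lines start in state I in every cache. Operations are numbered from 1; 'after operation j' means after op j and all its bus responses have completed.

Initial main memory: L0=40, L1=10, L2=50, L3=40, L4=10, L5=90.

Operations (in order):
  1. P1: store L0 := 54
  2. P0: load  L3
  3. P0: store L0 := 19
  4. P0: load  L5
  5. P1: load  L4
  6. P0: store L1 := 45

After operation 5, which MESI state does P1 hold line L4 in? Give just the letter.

state = E

1. P1: store L0 := 54  bus=[BusRdX]  L0: P0=I P1=M  mem[L0]=40
2. P0: load  L3  bus=[BusRd]  L3: P0=E P1=I  mem[L3]=40
3. P0: store L0 := 19  bus=[BusRdX,Flush]  L0: P0=M P1=I  mem[L0]=54
4. P0: load  L5  bus=[BusRd]  L5: P0=E P1=I  mem[L5]=90
5. P1: load  L4  bus=[BusRd]  L4: P0=I P1=E  mem[L4]=10
6. P0: store L1 := 45  bus=[BusRdX]  L1: P0=M P1=I  mem[L1]=10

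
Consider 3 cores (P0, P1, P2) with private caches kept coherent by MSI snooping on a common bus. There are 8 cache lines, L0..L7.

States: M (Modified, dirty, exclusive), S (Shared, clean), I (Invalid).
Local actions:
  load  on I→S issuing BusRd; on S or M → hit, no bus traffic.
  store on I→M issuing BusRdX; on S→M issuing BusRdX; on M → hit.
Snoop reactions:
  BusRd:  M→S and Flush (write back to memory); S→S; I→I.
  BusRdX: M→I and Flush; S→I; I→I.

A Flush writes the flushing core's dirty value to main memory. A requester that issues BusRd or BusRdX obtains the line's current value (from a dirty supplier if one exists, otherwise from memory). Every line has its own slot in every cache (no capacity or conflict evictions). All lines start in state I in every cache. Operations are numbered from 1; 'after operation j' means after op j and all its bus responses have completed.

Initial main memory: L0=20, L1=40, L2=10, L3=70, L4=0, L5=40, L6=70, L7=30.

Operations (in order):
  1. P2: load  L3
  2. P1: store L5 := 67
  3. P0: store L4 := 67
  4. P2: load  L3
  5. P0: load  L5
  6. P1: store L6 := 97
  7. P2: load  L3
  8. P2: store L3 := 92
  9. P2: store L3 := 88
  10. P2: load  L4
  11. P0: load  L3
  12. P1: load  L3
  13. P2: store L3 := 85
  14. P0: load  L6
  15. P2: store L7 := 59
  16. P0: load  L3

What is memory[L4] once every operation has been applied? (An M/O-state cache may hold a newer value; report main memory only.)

  op1 P2: load  L3 → I/I/S on L3; bus BusRd; mem=70
  op2 P1: store L5 := 67 → I/M/I on L5; bus BusRdX; mem=40
  op3 P0: store L4 := 67 → M/I/I on L4; bus BusRdX; mem=0
  op4 P2: load  L3 → I/I/S on L3; bus (none); mem=70
  op5 P0: load  L5 → S/S/I on L5; bus BusRd Flush; mem=67
  op6 P1: store L6 := 97 → I/M/I on L6; bus BusRdX; mem=70
  op7 P2: load  L3 → I/I/S on L3; bus (none); mem=70
  op8 P2: store L3 := 92 → I/I/M on L3; bus BusRdX; mem=70
  op9 P2: store L3 := 88 → I/I/M on L3; bus (none); mem=70
  op10 P2: load  L4 → S/I/S on L4; bus BusRd Flush; mem=67
  op11 P0: load  L3 → S/I/S on L3; bus BusRd Flush; mem=88
  op12 P1: load  L3 → S/S/S on L3; bus BusRd; mem=88
  op13 P2: store L3 := 85 → I/I/M on L3; bus BusRdX; mem=88
  op14 P0: load  L6 → S/S/I on L6; bus BusRd Flush; mem=97
  op15 P2: store L7 := 59 → I/I/M on L7; bus BusRdX; mem=30
  op16 P0: load  L3 → S/I/S on L3; bus BusRd Flush; mem=85

memory[L4] = 67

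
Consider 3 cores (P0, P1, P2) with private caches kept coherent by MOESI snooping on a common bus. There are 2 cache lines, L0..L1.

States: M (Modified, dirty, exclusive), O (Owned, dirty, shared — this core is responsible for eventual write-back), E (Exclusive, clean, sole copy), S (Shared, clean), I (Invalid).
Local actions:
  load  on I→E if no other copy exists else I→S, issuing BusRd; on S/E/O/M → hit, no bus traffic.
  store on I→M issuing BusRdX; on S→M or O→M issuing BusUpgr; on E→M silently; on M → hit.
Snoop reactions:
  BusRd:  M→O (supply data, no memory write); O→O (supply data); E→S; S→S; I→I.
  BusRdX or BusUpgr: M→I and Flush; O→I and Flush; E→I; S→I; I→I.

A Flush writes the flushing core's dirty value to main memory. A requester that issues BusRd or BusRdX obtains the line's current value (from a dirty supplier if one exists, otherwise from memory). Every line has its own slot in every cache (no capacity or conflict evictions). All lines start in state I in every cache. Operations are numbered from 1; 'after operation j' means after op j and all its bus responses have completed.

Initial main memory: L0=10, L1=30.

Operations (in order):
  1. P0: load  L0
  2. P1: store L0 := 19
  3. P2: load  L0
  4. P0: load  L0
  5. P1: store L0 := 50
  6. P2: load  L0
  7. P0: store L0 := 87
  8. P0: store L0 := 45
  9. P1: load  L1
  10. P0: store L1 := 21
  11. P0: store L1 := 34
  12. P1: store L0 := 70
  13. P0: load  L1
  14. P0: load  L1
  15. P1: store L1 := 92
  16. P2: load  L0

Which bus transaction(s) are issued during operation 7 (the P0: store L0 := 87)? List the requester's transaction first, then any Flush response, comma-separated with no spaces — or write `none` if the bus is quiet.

[1] P0: load  L0 | P0:E(10), P1:I, P2:I | bus: BusRd
[2] P1: store L0 := 19 | P0:I, P1:M(19), P2:I | bus: BusRdX
[3] P2: load  L0 | P0:I, P1:O(19), P2:S(19) | bus: BusRd
[4] P0: load  L0 | P0:S(19), P1:O(19), P2:S(19) | bus: BusRd
[5] P1: store L0 := 50 | P0:I, P1:M(50), P2:I | bus: BusUpgr
[6] P2: load  L0 | P0:I, P1:O(50), P2:S(50) | bus: BusRd
[7] P0: store L0 := 87 | P0:M(87), P1:I, P2:I | bus: BusRdX,Flush
[8] P0: store L0 := 45 | P0:M(45), P1:I, P2:I | bus: none
[9] P1: load  L1 | P0:I, P1:E(30), P2:I | bus: BusRd
[10] P0: store L1 := 21 | P0:M(21), P1:I, P2:I | bus: BusRdX
[11] P0: store L1 := 34 | P0:M(34), P1:I, P2:I | bus: none
[12] P1: store L0 := 70 | P0:I, P1:M(70), P2:I | bus: BusRdX,Flush
[13] P0: load  L1 | P0:M(34), P1:I, P2:I | bus: none
[14] P0: load  L1 | P0:M(34), P1:I, P2:I | bus: none
[15] P1: store L1 := 92 | P0:I, P1:M(92), P2:I | bus: BusRdX,Flush
[16] P2: load  L0 | P0:I, P1:O(70), P2:S(70) | bus: BusRd

bus = BusRdX,Flush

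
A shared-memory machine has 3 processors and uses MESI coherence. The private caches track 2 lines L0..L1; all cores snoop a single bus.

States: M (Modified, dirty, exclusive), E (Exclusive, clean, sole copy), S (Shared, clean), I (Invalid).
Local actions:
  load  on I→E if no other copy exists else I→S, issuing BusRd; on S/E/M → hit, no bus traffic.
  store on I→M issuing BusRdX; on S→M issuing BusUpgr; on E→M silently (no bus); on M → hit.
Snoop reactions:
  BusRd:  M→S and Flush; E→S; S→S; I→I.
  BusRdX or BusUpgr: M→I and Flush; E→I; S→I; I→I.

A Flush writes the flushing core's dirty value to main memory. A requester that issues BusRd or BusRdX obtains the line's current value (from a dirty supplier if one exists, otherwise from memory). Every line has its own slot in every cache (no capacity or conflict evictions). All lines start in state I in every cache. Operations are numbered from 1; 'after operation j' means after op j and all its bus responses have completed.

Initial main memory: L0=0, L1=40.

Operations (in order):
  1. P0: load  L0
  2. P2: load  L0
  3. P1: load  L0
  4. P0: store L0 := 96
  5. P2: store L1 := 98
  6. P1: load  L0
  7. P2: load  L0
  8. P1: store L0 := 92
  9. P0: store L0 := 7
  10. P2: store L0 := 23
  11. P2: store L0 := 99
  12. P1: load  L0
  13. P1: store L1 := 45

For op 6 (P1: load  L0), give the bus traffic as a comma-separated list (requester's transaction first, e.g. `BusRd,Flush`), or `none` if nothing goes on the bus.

bus = BusRd,Flush

step 1: P0: load  L0  ⟶  EII  (L0)  txn=BusRd  M[L0]=0
step 2: P2: load  L0  ⟶  SIS  (L0)  txn=BusRd  M[L0]=0
step 3: P1: load  L0  ⟶  SSS  (L0)  txn=BusRd  M[L0]=0
step 4: P0: store L0 := 96  ⟶  MII  (L0)  txn=BusUpgr  M[L0]=0
step 5: P2: store L1 := 98  ⟶  IIM  (L1)  txn=BusRdX  M[L1]=40
step 6: P1: load  L0  ⟶  SSI  (L0)  txn=BusRd+Flush  M[L0]=96
step 7: P2: load  L0  ⟶  SSS  (L0)  txn=BusRd  M[L0]=96
step 8: P1: store L0 := 92  ⟶  IMI  (L0)  txn=BusUpgr  M[L0]=96
step 9: P0: store L0 := 7  ⟶  MII  (L0)  txn=BusRdX+Flush  M[L0]=92
step 10: P2: store L0 := 23  ⟶  IIM  (L0)  txn=BusRdX+Flush  M[L0]=7
step 11: P2: store L0 := 99  ⟶  IIM  (L0)  txn=∅  M[L0]=7
step 12: P1: load  L0  ⟶  ISS  (L0)  txn=BusRd+Flush  M[L0]=99
step 13: P1: store L1 := 45  ⟶  IMI  (L1)  txn=BusRdX+Flush  M[L1]=98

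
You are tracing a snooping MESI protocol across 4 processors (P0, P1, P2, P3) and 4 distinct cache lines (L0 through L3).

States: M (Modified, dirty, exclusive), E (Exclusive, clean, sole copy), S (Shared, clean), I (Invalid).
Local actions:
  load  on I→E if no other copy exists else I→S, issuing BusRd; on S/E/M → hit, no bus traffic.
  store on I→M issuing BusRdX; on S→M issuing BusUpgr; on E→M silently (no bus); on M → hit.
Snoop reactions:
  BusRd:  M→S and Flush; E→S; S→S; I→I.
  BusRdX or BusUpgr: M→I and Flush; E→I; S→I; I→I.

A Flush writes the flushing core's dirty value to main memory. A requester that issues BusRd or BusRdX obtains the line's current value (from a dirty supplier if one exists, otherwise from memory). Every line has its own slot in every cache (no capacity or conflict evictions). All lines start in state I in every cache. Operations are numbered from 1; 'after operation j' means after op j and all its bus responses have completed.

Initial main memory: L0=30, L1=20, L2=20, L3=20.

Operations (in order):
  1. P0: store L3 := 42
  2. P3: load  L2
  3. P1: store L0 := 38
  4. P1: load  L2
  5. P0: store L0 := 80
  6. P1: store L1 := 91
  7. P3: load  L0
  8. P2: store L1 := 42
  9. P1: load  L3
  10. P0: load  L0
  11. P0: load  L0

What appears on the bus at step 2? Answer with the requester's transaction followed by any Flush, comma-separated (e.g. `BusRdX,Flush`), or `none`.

bus = BusRd

  op1 P0: store L3 := 42 → M/I/I/I on L3; bus BusRdX; mem=20
  op2 P3: load  L2 → I/I/I/E on L2; bus BusRd; mem=20
  op3 P1: store L0 := 38 → I/M/I/I on L0; bus BusRdX; mem=30
  op4 P1: load  L2 → I/S/I/S on L2; bus BusRd; mem=20
  op5 P0: store L0 := 80 → M/I/I/I on L0; bus BusRdX Flush; mem=38
  op6 P1: store L1 := 91 → I/M/I/I on L1; bus BusRdX; mem=20
  op7 P3: load  L0 → S/I/I/S on L0; bus BusRd Flush; mem=80
  op8 P2: store L1 := 42 → I/I/M/I on L1; bus BusRdX Flush; mem=91
  op9 P1: load  L3 → S/S/I/I on L3; bus BusRd Flush; mem=42
  op10 P0: load  L0 → S/I/I/S on L0; bus (none); mem=80
  op11 P0: load  L0 → S/I/I/S on L0; bus (none); mem=80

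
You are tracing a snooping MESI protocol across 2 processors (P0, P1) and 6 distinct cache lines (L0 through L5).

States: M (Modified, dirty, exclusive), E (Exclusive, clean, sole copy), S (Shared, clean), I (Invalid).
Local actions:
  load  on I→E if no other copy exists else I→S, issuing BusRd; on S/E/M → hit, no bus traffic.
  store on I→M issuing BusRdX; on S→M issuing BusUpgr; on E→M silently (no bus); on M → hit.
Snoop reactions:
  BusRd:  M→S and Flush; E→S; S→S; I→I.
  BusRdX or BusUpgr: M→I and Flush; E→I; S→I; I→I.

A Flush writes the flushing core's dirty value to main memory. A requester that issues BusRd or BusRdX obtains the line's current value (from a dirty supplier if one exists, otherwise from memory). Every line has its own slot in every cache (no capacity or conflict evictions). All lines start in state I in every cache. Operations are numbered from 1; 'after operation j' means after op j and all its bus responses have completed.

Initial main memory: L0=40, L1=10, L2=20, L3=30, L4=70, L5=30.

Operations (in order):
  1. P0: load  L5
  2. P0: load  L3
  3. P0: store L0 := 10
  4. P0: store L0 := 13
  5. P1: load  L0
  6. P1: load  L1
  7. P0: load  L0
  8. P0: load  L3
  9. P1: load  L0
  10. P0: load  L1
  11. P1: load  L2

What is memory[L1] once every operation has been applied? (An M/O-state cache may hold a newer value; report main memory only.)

memory[L1] = 10

1. P0: load  L5  bus=[BusRd]  L5: P0=E P1=I  mem[L5]=30
2. P0: load  L3  bus=[BusRd]  L3: P0=E P1=I  mem[L3]=30
3. P0: store L0 := 10  bus=[BusRdX]  L0: P0=M P1=I  mem[L0]=40
4. P0: store L0 := 13  bus=[-]  L0: P0=M P1=I  mem[L0]=40
5. P1: load  L0  bus=[BusRd,Flush]  L0: P0=S P1=S  mem[L0]=13
6. P1: load  L1  bus=[BusRd]  L1: P0=I P1=E  mem[L1]=10
7. P0: load  L0  bus=[-]  L0: P0=S P1=S  mem[L0]=13
8. P0: load  L3  bus=[-]  L3: P0=E P1=I  mem[L3]=30
9. P1: load  L0  bus=[-]  L0: P0=S P1=S  mem[L0]=13
10. P0: load  L1  bus=[BusRd]  L1: P0=S P1=S  mem[L1]=10
11. P1: load  L2  bus=[BusRd]  L2: P0=I P1=E  mem[L2]=20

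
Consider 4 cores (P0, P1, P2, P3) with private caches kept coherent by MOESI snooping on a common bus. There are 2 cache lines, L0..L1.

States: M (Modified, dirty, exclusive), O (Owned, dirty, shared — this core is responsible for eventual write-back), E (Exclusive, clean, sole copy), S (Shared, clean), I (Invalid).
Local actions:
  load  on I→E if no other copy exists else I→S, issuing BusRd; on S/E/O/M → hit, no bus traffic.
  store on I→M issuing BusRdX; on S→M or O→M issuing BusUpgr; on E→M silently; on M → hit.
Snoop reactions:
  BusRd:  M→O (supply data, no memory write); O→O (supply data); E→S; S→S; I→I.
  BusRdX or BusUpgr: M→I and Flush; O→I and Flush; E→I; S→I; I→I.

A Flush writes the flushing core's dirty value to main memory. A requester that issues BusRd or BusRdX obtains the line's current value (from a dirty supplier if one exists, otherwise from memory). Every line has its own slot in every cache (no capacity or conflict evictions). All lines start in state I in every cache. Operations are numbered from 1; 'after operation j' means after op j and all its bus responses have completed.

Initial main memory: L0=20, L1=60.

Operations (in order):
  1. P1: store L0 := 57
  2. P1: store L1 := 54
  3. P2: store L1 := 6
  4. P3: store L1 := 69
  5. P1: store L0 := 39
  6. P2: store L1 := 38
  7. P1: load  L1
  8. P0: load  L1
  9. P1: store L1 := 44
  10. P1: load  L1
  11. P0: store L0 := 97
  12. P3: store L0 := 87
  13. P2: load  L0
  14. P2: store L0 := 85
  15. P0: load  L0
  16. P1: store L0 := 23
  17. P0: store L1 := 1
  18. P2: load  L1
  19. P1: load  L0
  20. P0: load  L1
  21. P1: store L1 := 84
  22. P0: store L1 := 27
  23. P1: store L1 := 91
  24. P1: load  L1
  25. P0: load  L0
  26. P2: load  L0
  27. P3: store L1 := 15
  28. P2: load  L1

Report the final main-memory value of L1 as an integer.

[1] P1: store L0 := 57 | P0:I, P1:M(57), P2:I, P3:I | bus: BusRdX
[2] P1: store L1 := 54 | P0:I, P1:M(54), P2:I, P3:I | bus: BusRdX
[3] P2: store L1 := 6 | P0:I, P1:I, P2:M(6), P3:I | bus: BusRdX,Flush
[4] P3: store L1 := 69 | P0:I, P1:I, P2:I, P3:M(69) | bus: BusRdX,Flush
[5] P1: store L0 := 39 | P0:I, P1:M(39), P2:I, P3:I | bus: none
[6] P2: store L1 := 38 | P0:I, P1:I, P2:M(38), P3:I | bus: BusRdX,Flush
[7] P1: load  L1 | P0:I, P1:S(38), P2:O(38), P3:I | bus: BusRd
[8] P0: load  L1 | P0:S(38), P1:S(38), P2:O(38), P3:I | bus: BusRd
[9] P1: store L1 := 44 | P0:I, P1:M(44), P2:I, P3:I | bus: BusUpgr,Flush
[10] P1: load  L1 | P0:I, P1:M(44), P2:I, P3:I | bus: none
[11] P0: store L0 := 97 | P0:M(97), P1:I, P2:I, P3:I | bus: BusRdX,Flush
[12] P3: store L0 := 87 | P0:I, P1:I, P2:I, P3:M(87) | bus: BusRdX,Flush
[13] P2: load  L0 | P0:I, P1:I, P2:S(87), P3:O(87) | bus: BusRd
[14] P2: store L0 := 85 | P0:I, P1:I, P2:M(85), P3:I | bus: BusUpgr,Flush
[15] P0: load  L0 | P0:S(85), P1:I, P2:O(85), P3:I | bus: BusRd
[16] P1: store L0 := 23 | P0:I, P1:M(23), P2:I, P3:I | bus: BusRdX,Flush
[17] P0: store L1 := 1 | P0:M(1), P1:I, P2:I, P3:I | bus: BusRdX,Flush
[18] P2: load  L1 | P0:O(1), P1:I, P2:S(1), P3:I | bus: BusRd
[19] P1: load  L0 | P0:I, P1:M(23), P2:I, P3:I | bus: none
[20] P0: load  L1 | P0:O(1), P1:I, P2:S(1), P3:I | bus: none
[21] P1: store L1 := 84 | P0:I, P1:M(84), P2:I, P3:I | bus: BusRdX,Flush
[22] P0: store L1 := 27 | P0:M(27), P1:I, P2:I, P3:I | bus: BusRdX,Flush
[23] P1: store L1 := 91 | P0:I, P1:M(91), P2:I, P3:I | bus: BusRdX,Flush
[24] P1: load  L1 | P0:I, P1:M(91), P2:I, P3:I | bus: none
[25] P0: load  L0 | P0:S(23), P1:O(23), P2:I, P3:I | bus: BusRd
[26] P2: load  L0 | P0:S(23), P1:O(23), P2:S(23), P3:I | bus: BusRd
[27] P3: store L1 := 15 | P0:I, P1:I, P2:I, P3:M(15) | bus: BusRdX,Flush
[28] P2: load  L1 | P0:I, P1:I, P2:S(15), P3:O(15) | bus: BusRd

memory[L1] = 91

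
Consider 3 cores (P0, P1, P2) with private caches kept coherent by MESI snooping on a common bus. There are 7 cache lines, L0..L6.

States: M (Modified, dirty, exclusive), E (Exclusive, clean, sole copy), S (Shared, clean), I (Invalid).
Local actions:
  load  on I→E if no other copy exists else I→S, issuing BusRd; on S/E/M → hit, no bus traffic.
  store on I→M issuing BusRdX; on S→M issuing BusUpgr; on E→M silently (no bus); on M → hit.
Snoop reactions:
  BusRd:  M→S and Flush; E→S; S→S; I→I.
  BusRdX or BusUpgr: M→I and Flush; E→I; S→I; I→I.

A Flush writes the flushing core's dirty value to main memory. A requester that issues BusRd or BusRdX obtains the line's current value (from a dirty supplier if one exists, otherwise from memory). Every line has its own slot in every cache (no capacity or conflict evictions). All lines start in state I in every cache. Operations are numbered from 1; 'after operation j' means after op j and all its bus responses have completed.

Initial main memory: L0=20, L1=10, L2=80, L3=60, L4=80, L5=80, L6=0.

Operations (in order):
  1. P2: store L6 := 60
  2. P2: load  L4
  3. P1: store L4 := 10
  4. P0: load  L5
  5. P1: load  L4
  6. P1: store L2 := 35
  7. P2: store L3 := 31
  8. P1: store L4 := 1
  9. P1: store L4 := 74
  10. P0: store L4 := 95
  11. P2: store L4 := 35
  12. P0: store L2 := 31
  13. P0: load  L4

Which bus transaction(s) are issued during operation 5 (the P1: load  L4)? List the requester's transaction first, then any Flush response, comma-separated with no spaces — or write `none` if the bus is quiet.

  op1 P2: store L6 := 60 → I/I/M on L6; bus BusRdX; mem=0
  op2 P2: load  L4 → I/I/E on L4; bus BusRd; mem=80
  op3 P1: store L4 := 10 → I/M/I on L4; bus BusRdX; mem=80
  op4 P0: load  L5 → E/I/I on L5; bus BusRd; mem=80
  op5 P1: load  L4 → I/M/I on L4; bus (none); mem=80
  op6 P1: store L2 := 35 → I/M/I on L2; bus BusRdX; mem=80
  op7 P2: store L3 := 31 → I/I/M on L3; bus BusRdX; mem=60
  op8 P1: store L4 := 1 → I/M/I on L4; bus (none); mem=80
  op9 P1: store L4 := 74 → I/M/I on L4; bus (none); mem=80
  op10 P0: store L4 := 95 → M/I/I on L4; bus BusRdX Flush; mem=74
  op11 P2: store L4 := 35 → I/I/M on L4; bus BusRdX Flush; mem=95
  op12 P0: store L2 := 31 → M/I/I on L2; bus BusRdX Flush; mem=35
  op13 P0: load  L4 → S/I/S on L4; bus BusRd Flush; mem=35

bus = none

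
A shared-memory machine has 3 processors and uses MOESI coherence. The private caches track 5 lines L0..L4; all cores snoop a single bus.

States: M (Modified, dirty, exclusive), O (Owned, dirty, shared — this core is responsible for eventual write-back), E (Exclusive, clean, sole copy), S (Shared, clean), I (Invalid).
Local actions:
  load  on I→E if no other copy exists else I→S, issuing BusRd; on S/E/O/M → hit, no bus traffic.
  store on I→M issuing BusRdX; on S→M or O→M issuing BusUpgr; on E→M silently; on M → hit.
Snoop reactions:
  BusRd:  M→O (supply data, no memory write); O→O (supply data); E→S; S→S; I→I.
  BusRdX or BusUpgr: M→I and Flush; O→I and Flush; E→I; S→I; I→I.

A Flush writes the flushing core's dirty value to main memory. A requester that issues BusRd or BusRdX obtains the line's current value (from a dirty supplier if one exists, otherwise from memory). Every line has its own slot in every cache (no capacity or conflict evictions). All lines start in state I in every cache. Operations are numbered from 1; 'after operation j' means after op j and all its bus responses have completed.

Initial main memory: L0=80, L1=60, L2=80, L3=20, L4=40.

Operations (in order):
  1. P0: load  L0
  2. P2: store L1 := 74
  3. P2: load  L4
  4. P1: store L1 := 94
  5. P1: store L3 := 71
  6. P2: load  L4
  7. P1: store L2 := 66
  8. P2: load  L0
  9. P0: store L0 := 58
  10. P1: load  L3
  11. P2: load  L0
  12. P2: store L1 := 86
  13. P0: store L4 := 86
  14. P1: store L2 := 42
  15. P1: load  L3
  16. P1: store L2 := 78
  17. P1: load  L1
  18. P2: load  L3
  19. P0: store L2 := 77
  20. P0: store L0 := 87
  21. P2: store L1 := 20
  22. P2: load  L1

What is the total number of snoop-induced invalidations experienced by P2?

invalidations = 4

step 1: P0: load  L0  ⟶  EII  (L0)  txn=BusRd  M[L0]=80
step 2: P2: store L1 := 74  ⟶  IIM  (L1)  txn=BusRdX  M[L1]=60
step 3: P2: load  L4  ⟶  IIE  (L4)  txn=BusRd  M[L4]=40
step 4: P1: store L1 := 94  ⟶  IMI  (L1)  txn=BusRdX+Flush  M[L1]=74
step 5: P1: store L3 := 71  ⟶  IMI  (L3)  txn=BusRdX  M[L3]=20
step 6: P2: load  L4  ⟶  IIE  (L4)  txn=∅  M[L4]=40
step 7: P1: store L2 := 66  ⟶  IMI  (L2)  txn=BusRdX  M[L2]=80
step 8: P2: load  L0  ⟶  SIS  (L0)  txn=BusRd  M[L0]=80
step 9: P0: store L0 := 58  ⟶  MII  (L0)  txn=BusUpgr  M[L0]=80
step 10: P1: load  L3  ⟶  IMI  (L3)  txn=∅  M[L3]=20
step 11: P2: load  L0  ⟶  OIS  (L0)  txn=BusRd  M[L0]=80
step 12: P2: store L1 := 86  ⟶  IIM  (L1)  txn=BusRdX+Flush  M[L1]=94
step 13: P0: store L4 := 86  ⟶  MII  (L4)  txn=BusRdX  M[L4]=40
step 14: P1: store L2 := 42  ⟶  IMI  (L2)  txn=∅  M[L2]=80
step 15: P1: load  L3  ⟶  IMI  (L3)  txn=∅  M[L3]=20
step 16: P1: store L2 := 78  ⟶  IMI  (L2)  txn=∅  M[L2]=80
step 17: P1: load  L1  ⟶  ISO  (L1)  txn=BusRd  M[L1]=94
step 18: P2: load  L3  ⟶  IOS  (L3)  txn=BusRd  M[L3]=20
step 19: P0: store L2 := 77  ⟶  MII  (L2)  txn=BusRdX+Flush  M[L2]=78
step 20: P0: store L0 := 87  ⟶  MII  (L0)  txn=BusUpgr  M[L0]=80
step 21: P2: store L1 := 20  ⟶  IIM  (L1)  txn=BusUpgr  M[L1]=94
step 22: P2: load  L1  ⟶  IIM  (L1)  txn=∅  M[L1]=94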